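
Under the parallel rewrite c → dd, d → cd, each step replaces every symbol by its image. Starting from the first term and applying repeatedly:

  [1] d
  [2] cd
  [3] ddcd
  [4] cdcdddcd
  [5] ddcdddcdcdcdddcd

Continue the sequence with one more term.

Rewriting the 16 symbols of ddcdddcdcdcdddcd one by one yields cd cd dd cd cd cd dd cd dd cd dd cd cd cd dd cd; concatenated:

cdcdddcdcdcdddcdddcdddcdcdcdddcd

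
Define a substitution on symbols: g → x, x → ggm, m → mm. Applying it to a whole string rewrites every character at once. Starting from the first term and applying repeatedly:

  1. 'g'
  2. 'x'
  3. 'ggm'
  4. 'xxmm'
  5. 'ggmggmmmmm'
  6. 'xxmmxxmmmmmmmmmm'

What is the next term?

Replace each of the 16 characters of xxmmxxmmmmmmmmmm in place — ggm ggm mm mm ggm ggm mm mm mm mm mm mm mm mm mm mm — and concatenate.

ggmggmmmmmggmggmmmmmmmmmmmmmmmmmmmmm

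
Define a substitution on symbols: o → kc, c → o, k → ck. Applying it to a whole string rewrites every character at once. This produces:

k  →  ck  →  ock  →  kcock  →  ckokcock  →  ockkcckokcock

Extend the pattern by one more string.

Rewriting the 13 symbols of ockkcckokcock one by one yields kc o ck ck o o ck kc ck o kc o ck; concatenated:

kcockckoockkcckokcock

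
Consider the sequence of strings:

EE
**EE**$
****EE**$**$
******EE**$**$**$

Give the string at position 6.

**********EE**$**$**$**$**$

s(k+1) = **·s(k)·**$, so each term gains ** as a prefix and **$ as a suffix.
From ******EE**$**$**$, 2 further steps: ******EE**$**$**$ → ********EE**$**$**$**$ → (answer).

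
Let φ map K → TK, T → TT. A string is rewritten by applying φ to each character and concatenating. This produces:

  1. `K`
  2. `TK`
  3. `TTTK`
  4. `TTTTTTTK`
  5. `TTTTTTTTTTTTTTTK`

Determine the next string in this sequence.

Replace each of the 16 characters of TTTTTTTTTTTTTTTK in place — TT TT TT TT TT TT TT TT TT TT TT TT TT TT TT TK — and concatenate.

TTTTTTTTTTTTTTTTTTTTTTTTTTTTTTTK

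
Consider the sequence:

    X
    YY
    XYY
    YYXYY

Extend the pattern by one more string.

XYYYYXYY

Each term (from the third on) is the two preceding terms concatenated in order: term 3 = X·YY = XYY.
The next term joins XYY and YYXYY.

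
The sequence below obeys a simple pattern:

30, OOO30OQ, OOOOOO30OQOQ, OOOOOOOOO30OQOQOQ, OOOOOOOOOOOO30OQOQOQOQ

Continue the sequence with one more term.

OOOOOOOOOOOOOOO30OQOQOQOQOQ

Each term wraps the previous one in OOO on the left and OQ on the right.
So the next term is OOO·OOOOOOOOOOOO30OQOQOQOQ·OQ.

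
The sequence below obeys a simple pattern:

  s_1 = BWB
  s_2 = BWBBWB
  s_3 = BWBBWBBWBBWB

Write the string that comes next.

s(k+1) = s(k)·s(k) — each term doubles the last.
So the next term is two copies of BWBBWBBWBBWB.

BWBBWBBWBBWBBWBBWBBWBBWB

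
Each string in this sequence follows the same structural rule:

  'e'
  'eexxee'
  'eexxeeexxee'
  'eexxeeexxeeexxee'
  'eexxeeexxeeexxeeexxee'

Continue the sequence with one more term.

The strings grow by a fixed suffix exxee each time.
One more step from eexxeeexxeeexxeeexxee gives the answer.

eexxeeexxeeexxeeexxeeexxee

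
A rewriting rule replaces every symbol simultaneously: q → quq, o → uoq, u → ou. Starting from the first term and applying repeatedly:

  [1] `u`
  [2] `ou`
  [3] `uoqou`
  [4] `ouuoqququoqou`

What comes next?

uoqououuoqquqquqouquqouuoqququoqou

φ(ouuoqququoqou) expands symbol-by-symbol to uoq ou ou uoq quq quq ou quq ou uoq quq uoq ou; joining the 13 pieces gives the next term.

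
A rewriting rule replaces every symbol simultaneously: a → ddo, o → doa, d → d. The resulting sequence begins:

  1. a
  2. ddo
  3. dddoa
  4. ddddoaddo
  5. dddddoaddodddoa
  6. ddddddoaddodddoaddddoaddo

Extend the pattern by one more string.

Replace each of the 25 characters of ddddddoaddodddoaddddoaddo in place — d d d d d d doa ddo d d doa d d d doa ddo d d d d doa ddo d d doa — and concatenate.

dddddddoaddodddoaddddoaddodddddoaddodddoa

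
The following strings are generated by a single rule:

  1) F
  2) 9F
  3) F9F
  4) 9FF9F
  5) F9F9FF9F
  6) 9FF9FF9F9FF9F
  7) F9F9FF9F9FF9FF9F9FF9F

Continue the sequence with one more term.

9FF9FF9F9FF9FF9F9FF9F9FF9FF9F9FF9F

Each term (from the third on) is the two preceding terms concatenated in order: term 3 = F·9F = F9F.
So term 8 is 9FF9FF9F9FF9F·F9F9FF9F9FF9FF9F9FF9F.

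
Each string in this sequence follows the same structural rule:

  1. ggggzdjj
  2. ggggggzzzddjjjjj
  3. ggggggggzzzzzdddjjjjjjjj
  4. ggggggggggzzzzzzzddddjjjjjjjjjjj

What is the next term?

ggggggggggggzzzzzzzzzdddddjjjjjjjjjjjjjj

Term n consists of 2n+2 g's, followed by 2n-1 z's, followed by n d's, followed by 3n-1 j's (n = 1, 2, …).
At n = 5 the blocks have lengths 12, 9, 5, 14.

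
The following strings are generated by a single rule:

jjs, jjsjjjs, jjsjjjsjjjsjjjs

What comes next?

s(k+1) = s(k)·j·s(k) — each term doubles the last with 'j' between the halves.
One more doubling of jjsjjjsjjjsjjjs gives the answer.

jjsjjjsjjjsjjjsjjjsjjjsjjjsjjjs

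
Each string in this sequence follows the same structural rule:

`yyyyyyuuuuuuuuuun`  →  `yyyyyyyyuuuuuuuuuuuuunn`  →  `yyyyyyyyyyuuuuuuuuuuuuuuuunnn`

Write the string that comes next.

yyyyyyyyyyyyuuuuuuuuuuuuuuuuuuunnnn

Reading off run lengths: y runs 6, 8, 10; u runs 10, 13, 16; n runs 1, 2, 3 — each is linear in n, where the shown terms are n = 3, 4, 5.
For the next term, n = 6, so the run lengths are 12, 19, 4.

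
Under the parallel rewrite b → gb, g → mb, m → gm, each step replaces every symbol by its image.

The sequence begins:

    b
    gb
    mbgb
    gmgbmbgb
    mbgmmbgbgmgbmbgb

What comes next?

Rewriting the 16 symbols of mbgmmbgbgmgbmbgb one by one yields gm gb mb gm gm gb mb gb mb gm mb gb gm gb mb gb; concatenated:

gmgbmbgmgmgbmbgbmbgmmbgbgmgbmbgb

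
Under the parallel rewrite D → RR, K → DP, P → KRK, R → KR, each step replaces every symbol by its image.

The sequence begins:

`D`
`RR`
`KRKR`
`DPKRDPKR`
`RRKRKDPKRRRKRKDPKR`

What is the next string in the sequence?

KRKRDPKRDPRRKRKDPKRKRKRDPKRDPRRKRKDPKR

Applying the rule to each of the 18 symbols of RRKRKDPKRRRKRKDPKR gives the pieces KR KR DP KR DP RR KRK DP KR KR KR DP KR DP RR KRK DP KR, which concatenate to the answer.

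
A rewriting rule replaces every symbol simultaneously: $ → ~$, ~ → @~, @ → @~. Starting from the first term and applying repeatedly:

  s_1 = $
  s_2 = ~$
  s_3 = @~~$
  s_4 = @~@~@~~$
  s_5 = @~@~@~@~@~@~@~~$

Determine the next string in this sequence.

Replace each of the 16 characters of @~@~@~@~@~@~@~~$ in place — @~ @~ @~ @~ @~ @~ @~ @~ @~ @~ @~ @~ @~ @~ @~ ~$ — and concatenate.

@~@~@~@~@~@~@~@~@~@~@~@~@~@~@~~$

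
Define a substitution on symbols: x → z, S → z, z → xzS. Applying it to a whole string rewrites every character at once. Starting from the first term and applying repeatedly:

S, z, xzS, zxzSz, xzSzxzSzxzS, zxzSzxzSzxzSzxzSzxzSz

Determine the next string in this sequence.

Rewriting the 21 symbols of zxzSzxzSzxzSzxzSzxzSz one by one yields xzS z xzS z xzS z xzS z xzS z xzS z xzS z xzS z xzS z xzS z xzS; concatenated:

xzSzxzSzxzSzxzSzxzSzxzSzxzSzxzSzxzSzxzSzxzS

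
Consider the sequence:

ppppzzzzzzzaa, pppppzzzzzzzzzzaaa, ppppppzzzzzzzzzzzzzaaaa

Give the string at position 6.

pppppppppzzzzzzzzzzzzzzzzzzzzzzaaaaaaa

The n-th term is n+2 p's then 3n+1 z's then n a's, where the shown terms are n = 2, 3, 4.
For term 6, n = 7, so the run lengths are 9, 22, 7.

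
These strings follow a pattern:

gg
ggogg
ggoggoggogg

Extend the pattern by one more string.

s(k+1) = s(k)·o·s(k) — each term doubles the last with 'o' between the halves.
Doubling ggoggoggogg with 'o' between the halves:

ggoggoggoggoggoggoggogg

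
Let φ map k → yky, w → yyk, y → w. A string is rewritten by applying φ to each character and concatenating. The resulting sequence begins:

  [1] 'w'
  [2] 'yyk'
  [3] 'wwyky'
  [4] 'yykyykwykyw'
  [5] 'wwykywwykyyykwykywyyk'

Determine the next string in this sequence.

Rewriting the 21 symbols of wwykywwykyyykwykywyyk one by one yields yyk yyk w yky w yyk yyk w yky w w w yky yyk w yky w yyk w w yky; concatenated:

yykyykwykywyykyykwykywwwykyyykwykywyykwwyky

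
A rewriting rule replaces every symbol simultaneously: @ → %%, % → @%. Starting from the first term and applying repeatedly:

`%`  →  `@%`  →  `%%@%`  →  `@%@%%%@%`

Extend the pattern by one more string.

%%@%%%@%@%@%%%@%

Rewriting each symbol of @%@%%%@%: @→%%, %→@%, @→%%, %→@%, %→@%, %→@%, @→%%, %→@%, which concatenates to %% @% %% @% @% @% %% @%.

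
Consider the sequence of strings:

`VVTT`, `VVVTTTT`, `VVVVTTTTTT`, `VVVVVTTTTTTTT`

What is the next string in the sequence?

VVVVVVTTTTTTTTTT

Each string has the form V^{n+1} T^{2n} (n = 1, 2, …).
Setting n = 5 gives 6, 10 characters in each block.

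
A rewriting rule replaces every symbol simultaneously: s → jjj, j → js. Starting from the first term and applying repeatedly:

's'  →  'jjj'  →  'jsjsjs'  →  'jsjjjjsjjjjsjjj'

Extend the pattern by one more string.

Applying the rule to each of the 15 symbols of jsjjjjsjjjjsjjj gives the pieces js jjj js js js js jjj js js js js jjj js js js, which concatenate to the answer.

jsjjjjsjsjsjsjjjjsjsjsjsjjjjsjsjs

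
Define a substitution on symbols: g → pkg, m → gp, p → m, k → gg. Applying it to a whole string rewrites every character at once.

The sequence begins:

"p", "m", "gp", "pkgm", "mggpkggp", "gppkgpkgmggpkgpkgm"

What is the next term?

pkgmmggpkgmggpkggppkgpkgmggpkgmggpkggp

φ(gppkgpkgmggpkgpkgm) expands symbol-by-symbol to pkg m m gg pkg m gg pkg gp pkg pkg m gg pkg m gg pkg gp; joining the 18 pieces gives the next term.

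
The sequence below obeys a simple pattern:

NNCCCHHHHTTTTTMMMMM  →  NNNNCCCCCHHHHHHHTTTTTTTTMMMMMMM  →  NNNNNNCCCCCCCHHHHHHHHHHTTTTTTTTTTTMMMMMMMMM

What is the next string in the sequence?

Term n consists of 2n N's, followed by 2n+1 C's, followed by 3n+1 H's, followed by 3n+2 T's, followed by 2n+3 M's (n = 1, 2, …).
At n = 4 the blocks have lengths 8, 9, 13, 14, 11.

NNNNNNNNCCCCCCCCCHHHHHHHHHHHHHTTTTTTTTTTTTTTMMMMMMMMMMM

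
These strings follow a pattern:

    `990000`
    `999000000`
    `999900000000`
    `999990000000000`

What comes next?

Term n consists of n 9's, followed by 2n 0's, where the shown terms are n = 2, 3, 4, 5.
Setting n = 6 gives 6, 12 characters in each block.

999999000000000000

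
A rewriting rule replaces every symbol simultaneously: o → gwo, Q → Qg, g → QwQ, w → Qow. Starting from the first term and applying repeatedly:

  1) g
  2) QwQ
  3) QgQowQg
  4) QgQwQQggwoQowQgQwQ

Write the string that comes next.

φ(QgQwQQggwoQowQgQwQ) expands symbol-by-symbol to Qg QwQ Qg Qow Qg Qg QwQ QwQ Qow gwo Qg gwo Qow Qg QwQ Qg Qow Qg; joining the 18 pieces gives the next term.

QgQwQQgQowQgQgQwQQwQQowgwoQggwoQowQgQwQQgQowQg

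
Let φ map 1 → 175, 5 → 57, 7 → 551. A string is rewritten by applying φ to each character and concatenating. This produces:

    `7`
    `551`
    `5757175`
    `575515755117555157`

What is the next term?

Applying the rule to each of the 18 symbols of 575515755117555157 gives the pieces 57 551 57 57 175 57 551 57 57 175 175 551 57 57 57 175 57 551, which concatenate to the answer.

57551575717557551575717517555157575717557551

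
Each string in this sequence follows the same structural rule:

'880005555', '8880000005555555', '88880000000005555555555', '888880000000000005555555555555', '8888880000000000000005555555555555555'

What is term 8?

8888888880000000000000000000000005555555555555555555555555

Term n consists of n+1 8's, followed by 3n 0's, followed by 3n+1 5's (n = 1, 2, …).
Setting n = 8 gives 9, 24, 25 characters in each block.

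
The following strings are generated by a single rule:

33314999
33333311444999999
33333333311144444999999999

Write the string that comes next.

Each string has the form 3^{3n} 1^{n} 4^{2n-1} 9^{3n} (n = 1, 2, …).
For the next term, n = 4, so the run lengths are 12, 4, 7, 12.

33333333333311114444444999999999999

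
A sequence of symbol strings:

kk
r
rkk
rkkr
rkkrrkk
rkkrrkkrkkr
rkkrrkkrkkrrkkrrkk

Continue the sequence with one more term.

rkkrrkkrkkrrkkrrkkrkkrrkkrkkr

From term 3 onward, concatenate the last term with the second-to-last: r·kk = rkk, rkk·r = rkkr, …
Continuing: rkkrrkkrkkrrkkrrkk · rkkrrkkrkkr gives term 8.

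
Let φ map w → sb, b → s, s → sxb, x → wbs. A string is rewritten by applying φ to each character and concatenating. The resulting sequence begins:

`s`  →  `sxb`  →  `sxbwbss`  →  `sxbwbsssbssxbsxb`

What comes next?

sxbwbsssbssxbsxbsxbssxbsxbwbsssxbwbss

Replace each of the 16 characters of sxbwbsssbssxbsxb in place — sxb wbs s sb s sxb sxb sxb s sxb sxb wbs s sxb wbs s — and concatenate.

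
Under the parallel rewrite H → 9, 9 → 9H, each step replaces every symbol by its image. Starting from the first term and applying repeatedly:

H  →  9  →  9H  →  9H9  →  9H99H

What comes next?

9H99H9H9

Rewriting each symbol of 9H99H: 9→9H, H→9, 9→9H, 9→9H, H→9, which concatenates to 9H 9 9H 9H 9.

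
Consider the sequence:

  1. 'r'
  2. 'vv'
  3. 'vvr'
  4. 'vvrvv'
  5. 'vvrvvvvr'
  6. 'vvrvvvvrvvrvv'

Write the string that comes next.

vvrvvvvrvvrvvvvrvvvvr

From term 3 onward, concatenate the last term with the second-to-last: vv·r = vvr, vvr·vv = vvrvv, …
Continuing: vvrvvvvrvvrvv · vvrvvvvr gives term 7.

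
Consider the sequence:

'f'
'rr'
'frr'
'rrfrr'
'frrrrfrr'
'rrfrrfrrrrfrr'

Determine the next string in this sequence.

frrrrfrrrrfrrfrrrrfrr

Each term (from the third on) is the two preceding terms concatenated in order: term 3 = f·rr = frr.
So term 7 is frrrrfrr·rrfrrfrrrrfrr.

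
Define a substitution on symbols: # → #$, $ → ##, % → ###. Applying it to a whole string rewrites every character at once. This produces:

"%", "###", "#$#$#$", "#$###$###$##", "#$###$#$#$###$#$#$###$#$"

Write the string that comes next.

#$###$#$#$###$###$###$#$#$###$###$###$#$#$###$##

Applying the rule to each of the 24 symbols of #$###$#$#$###$#$#$###$#$ gives the pieces #$ ## #$ #$ #$ ## #$ ## #$ ## #$ #$ #$ ## #$ ## #$ ## #$ #$ #$ ## #$ ##, which concatenate to the answer.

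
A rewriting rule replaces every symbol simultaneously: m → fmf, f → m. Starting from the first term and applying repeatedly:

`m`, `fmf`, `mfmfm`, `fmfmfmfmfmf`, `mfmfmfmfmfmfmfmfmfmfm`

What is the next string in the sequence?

φ(mfmfmfmfmfmfmfmfmfmfm) expands symbol-by-symbol to fmf m fmf m fmf m fmf m fmf m fmf m fmf m fmf m fmf m fmf m fmf; joining the 21 pieces gives the next term.

fmfmfmfmfmfmfmfmfmfmfmfmfmfmfmfmfmfmfmfmfmf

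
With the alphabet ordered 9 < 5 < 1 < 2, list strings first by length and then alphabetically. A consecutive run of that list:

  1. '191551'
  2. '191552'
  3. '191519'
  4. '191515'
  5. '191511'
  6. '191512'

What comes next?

Treat 191512 as a base-4 numeral over the given alphabet and add one, carrying through any trailing 2's.

191529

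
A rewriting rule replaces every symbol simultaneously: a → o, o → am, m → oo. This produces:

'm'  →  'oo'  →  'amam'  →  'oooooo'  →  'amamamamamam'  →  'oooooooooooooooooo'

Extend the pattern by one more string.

Rewriting the 18 symbols of oooooooooooooooooo one by one yields am am am am am am am am am am am am am am am am am am; concatenated:

amamamamamamamamamamamamamamamamamam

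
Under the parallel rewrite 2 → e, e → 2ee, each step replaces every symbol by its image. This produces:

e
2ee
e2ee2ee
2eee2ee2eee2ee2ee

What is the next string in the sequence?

Replace each of the 17 characters of 2eee2ee2eee2ee2ee in place — e 2ee 2ee 2ee e 2ee 2ee e 2ee 2ee 2ee e 2ee 2ee e 2ee 2ee — and concatenate.

e2ee2ee2eee2ee2eee2ee2ee2eee2ee2eee2ee2ee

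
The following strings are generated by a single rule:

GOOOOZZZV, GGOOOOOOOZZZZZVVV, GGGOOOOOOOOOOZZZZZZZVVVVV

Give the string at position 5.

Reading off run lengths: G runs 1, 2, 3; O runs 4, 7, 10; Z runs 3, 5, 7; V runs 1, 3, 5 — each is linear in n (n = 1, 2, …).
At n = 5 the blocks have lengths 5, 16, 11, 9.

GGGGGOOOOOOOOOOOOOOOOZZZZZZZZZZZVVVVVVVVV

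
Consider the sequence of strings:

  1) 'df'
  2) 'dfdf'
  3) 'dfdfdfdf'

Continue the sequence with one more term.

Each string is two copies of the previous one concatenated.
Doubling dfdfdfdf:

dfdfdfdfdfdfdfdf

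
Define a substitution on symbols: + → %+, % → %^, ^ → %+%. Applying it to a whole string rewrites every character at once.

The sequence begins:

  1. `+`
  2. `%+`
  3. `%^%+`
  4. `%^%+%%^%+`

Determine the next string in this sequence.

Rewriting each symbol of %^%+%%^%+: %→%^, ^→%+%, %→%^, +→%+, %→%^, %→%^, ^→%+%, %→%^, +→%+, which concatenates to %^ %+% %^ %+ %^ %^ %+% %^ %+.

%^%+%%^%+%^%^%+%%^%+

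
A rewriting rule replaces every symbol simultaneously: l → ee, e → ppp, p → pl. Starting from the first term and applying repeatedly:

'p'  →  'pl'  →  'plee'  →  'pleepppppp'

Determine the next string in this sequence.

pleeppppppplplplplplpl

Apply φ to pleepppppp symbol by symbol: p→pl, l→ee, e→ppp, e→ppp, p→pl, p→pl, p→pl, p→pl, p→pl, p→pl; joined: pl ee ppp ppp pl pl pl pl pl pl.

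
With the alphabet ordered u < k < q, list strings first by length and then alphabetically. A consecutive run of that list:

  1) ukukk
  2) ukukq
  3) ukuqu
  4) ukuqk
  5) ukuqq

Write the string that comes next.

Find the rightmost character of ukuqq below q, bump it to the next letter, and reset everything to its right to u.

ukkuu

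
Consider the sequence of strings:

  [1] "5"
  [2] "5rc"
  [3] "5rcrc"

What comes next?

Every step adds rc to the end: s(k+1) = s(k)·rc.
One more step from 5rcrc gives the answer.

5rcrcrc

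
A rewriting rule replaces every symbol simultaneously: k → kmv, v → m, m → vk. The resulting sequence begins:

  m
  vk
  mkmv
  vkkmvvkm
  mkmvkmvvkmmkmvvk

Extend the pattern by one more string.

Replace each of the 16 characters of mkmvkmvvkmmkmvvk in place — vk kmv vk m kmv vk m m kmv vk vk kmv vk m m kmv — and concatenate.

vkkmvvkmkmvvkmmkmvvkvkkmvvkmmkmv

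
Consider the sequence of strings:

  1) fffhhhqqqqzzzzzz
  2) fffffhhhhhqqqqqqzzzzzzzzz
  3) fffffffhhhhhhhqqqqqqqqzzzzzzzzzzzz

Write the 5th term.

Reading off run lengths: f runs 3, 5, 7; h runs 3, 5, 7; q runs 4, 6, 8; z runs 6, 9, 12 — each is linear in n, where the shown terms are n = 2, 3, 4.
For term 5, n = 6, so the run lengths are 11, 11, 12, 18.

fffffffffffhhhhhhhhhhhqqqqqqqqqqqqzzzzzzzzzzzzzzzzzz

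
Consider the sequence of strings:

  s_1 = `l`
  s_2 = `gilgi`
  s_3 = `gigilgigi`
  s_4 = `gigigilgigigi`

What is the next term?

Every step adds gi to the front and gi to the end of the previous string.
Applying this once more to gigigilgigigi:

gigigigilgigigigi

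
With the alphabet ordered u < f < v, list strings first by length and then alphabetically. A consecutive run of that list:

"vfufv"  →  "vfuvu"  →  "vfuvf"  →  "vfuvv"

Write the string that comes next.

Treat vfuvv as a base-3 numeral over the given alphabet and add one, carrying through any trailing v's.

vffuu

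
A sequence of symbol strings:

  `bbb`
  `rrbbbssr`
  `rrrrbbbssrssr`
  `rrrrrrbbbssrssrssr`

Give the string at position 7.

Each term wraps the previous one in rr on the left and ssr on the right.
From rrrrrrbbbssrssrssr, 3 further steps: rrrrrrbbbssrssrssr → rrrrrrrrbbbssrssrssrssr → rrrrrrrrrrbbbssrssrssrssrssr → (answer).

rrrrrrrrrrrrbbbssrssrssrssrssrssr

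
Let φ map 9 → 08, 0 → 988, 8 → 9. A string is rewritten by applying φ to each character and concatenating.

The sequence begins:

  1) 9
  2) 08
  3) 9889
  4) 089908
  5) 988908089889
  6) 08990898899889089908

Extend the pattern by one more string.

Replace each of the 20 characters of 08990898899889089908 in place — 988 9 08 08 988 9 08 9 9 08 08 9 9 08 988 9 08 08 988 9 — and concatenate.

988908089889089908089908988908089889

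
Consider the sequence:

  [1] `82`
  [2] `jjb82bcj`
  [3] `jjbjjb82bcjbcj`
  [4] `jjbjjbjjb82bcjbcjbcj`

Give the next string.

s(k+1) = jjb·s(k)·bcj, so each term gains jjb as a prefix and bcj as a suffix.
Applying this once more to jjbjjbjjb82bcjbcjbcj:

jjbjjbjjbjjb82bcjbcjbcjbcj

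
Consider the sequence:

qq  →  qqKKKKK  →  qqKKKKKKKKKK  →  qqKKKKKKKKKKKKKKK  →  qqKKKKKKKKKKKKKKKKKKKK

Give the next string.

qqKKKKKKKKKKKKKKKKKKKKKKKKK

Every step adds KKKKK to the end: s(k+1) = s(k)·KKKKK.
One more step from qqKKKKKKKKKKKKKKKKKKKK gives the answer.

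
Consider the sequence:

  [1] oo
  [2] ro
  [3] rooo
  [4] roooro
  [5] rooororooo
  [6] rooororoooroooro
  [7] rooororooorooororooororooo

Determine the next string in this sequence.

rooororooorooororooororooorooororoooroooro

This is a Fibonacci-style word recurrence s(k) = s(k−1)·s(k−2): e.g. ro·oo = rooo.
Continuing: rooororooorooororooororooo · rooororoooroooro gives term 8.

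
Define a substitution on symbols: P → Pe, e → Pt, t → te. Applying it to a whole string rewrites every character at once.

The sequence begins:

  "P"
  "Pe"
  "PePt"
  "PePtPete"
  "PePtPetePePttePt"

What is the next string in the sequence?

PePtPetePePttePtPePtPetetePtPete

Replace each of the 16 characters of PePtPetePePttePt in place — Pe Pt Pe te Pe Pt te Pt Pe Pt Pe te te Pt Pe te — and concatenate.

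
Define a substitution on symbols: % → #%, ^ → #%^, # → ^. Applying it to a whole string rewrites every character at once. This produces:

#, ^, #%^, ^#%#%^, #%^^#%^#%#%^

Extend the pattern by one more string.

Rewriting each symbol of #%^^#%^#%#%^: #→^, %→#%, ^→#%^, ^→#%^, #→^, %→#%, ^→#%^, #→^, %→#%, #→^, %→#%, ^→#%^, which concatenates to ^ #% #%^ #%^ ^ #% #%^ ^ #% ^ #% #%^.

^#%#%^#%^^#%#%^^#%^#%#%^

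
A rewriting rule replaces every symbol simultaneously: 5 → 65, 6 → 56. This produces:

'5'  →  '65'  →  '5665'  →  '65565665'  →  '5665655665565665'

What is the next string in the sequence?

Rewriting the 16 symbols of 5665655665565665 one by one yields 65 56 56 65 56 65 65 56 56 65 65 56 65 56 56 65; concatenated:

65565665566565565665655665565665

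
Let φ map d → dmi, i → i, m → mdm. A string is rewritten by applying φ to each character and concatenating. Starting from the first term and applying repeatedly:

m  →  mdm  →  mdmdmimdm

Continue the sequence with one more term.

mdmdmimdmdmimdmimdmdmimdm

Rewriting each symbol of mdmdmimdm: m→mdm, d→dmi, m→mdm, d→dmi, m→mdm, i→i, m→mdm, d→dmi, m→mdm, which concatenates to mdm dmi mdm dmi mdm i mdm dmi mdm.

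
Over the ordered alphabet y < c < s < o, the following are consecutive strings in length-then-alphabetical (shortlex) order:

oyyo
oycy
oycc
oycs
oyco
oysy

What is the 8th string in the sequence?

oyss

Stepping forward 2 times from oysy: oysy → oysc, then the target.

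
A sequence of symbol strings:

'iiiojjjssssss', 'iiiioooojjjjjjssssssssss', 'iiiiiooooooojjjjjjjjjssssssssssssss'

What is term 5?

Term n consists of n+2 i's, followed by 3n-2 o's, followed by 3n j's, followed by 4n+2 s's (n = 1, 2, …).
For term 5, n = 5, so the run lengths are 7, 13, 15, 22.

iiiiiiiooooooooooooojjjjjjjjjjjjjjjssssssssssssssssssssss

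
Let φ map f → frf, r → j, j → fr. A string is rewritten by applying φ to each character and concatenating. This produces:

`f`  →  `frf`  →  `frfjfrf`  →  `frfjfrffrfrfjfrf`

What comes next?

frfjfrffrfrfjfrffrfjfrfjfrffrfrfjfrf

Replace each of the 16 characters of frfjfrffrfrfjfrf in place — frf j frf fr frf j frf frf j frf j frf fr frf j frf — and concatenate.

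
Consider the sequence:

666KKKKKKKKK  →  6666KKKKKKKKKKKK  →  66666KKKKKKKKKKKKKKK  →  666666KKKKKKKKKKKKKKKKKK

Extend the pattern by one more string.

Term n consists of n 6's, followed by 3n K's, where the shown terms are n = 3, 4, 5, 6.
Setting n = 7 gives 7, 21 characters in each block.

6666666KKKKKKKKKKKKKKKKKKKKK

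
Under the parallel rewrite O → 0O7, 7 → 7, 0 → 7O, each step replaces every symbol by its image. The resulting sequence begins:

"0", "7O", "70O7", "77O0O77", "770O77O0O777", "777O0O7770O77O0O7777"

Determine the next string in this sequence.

Rewriting the 20 symbols of 777O0O7770O77O0O7777 one by one yields 7 7 7 0O7 7O 0O7 7 7 7 7O 0O7 7 7 0O7 7O 0O7 7 7 7 7; concatenated:

7770O77O0O77777O0O7770O77O0O77777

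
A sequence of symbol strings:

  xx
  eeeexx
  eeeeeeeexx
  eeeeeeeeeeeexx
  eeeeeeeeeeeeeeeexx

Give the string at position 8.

eeeeeeeeeeeeeeeeeeeeeeeeeeeexx

The strings grow by a fixed prefix eeee each time.
From eeeeeeeeeeeeeeeexx, 3 further steps: eeeeeeeeeeeeeeeexx → eeeeeeeeeeeeeeeeeeeexx → eeeeeeeeeeeeeeeeeeeeeeeexx → (answer).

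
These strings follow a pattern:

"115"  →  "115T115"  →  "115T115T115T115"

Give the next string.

Each string is two copies of the previous one joined by 'T'.
So the next term is two copies of 115T115T115T115 with 'T' between the halves.

115T115T115T115T115T115T115T115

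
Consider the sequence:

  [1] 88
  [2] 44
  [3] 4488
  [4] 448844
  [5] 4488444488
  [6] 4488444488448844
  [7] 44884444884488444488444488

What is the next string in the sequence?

From term 3 onward, concatenate the last term with the second-to-last: 44·88 = 4488, 4488·44 = 448844, …
So term 8 is 44884444884488444488444488·4488444488448844.

448844448844884444884444884488444488448844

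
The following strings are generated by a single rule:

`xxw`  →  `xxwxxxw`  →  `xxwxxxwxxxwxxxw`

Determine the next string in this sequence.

Each string is two copies of the previous one joined by 'x'.
Doubling xxwxxxwxxxwxxxw with 'x' between the halves:

xxwxxxwxxxwxxxwxxxwxxxwxxxwxxxw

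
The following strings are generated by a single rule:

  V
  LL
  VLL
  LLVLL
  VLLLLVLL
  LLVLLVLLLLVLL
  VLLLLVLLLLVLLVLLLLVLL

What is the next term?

This is a Fibonacci-style word recurrence s(k) = s(k−2)·s(k−1): e.g. V·LL = VLL.
Continuing: LLVLLVLLLLVLL · VLLLLVLLLLVLLVLLLLVLL gives term 8.

LLVLLVLLLLVLLVLLLLVLLLLVLLVLLLLVLL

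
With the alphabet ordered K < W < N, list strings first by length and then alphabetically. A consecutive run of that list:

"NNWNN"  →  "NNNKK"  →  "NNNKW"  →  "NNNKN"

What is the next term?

NNNWK

The successor of NNNKN increments the rightmost position that isn't already N and resets every position after it to K.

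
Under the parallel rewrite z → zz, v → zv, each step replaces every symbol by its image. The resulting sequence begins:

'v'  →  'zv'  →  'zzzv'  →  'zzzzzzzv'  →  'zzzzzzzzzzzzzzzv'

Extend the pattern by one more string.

Applying the rule to each of the 16 symbols of zzzzzzzzzzzzzzzv gives the pieces zz zz zz zz zz zz zz zz zz zz zz zz zz zz zz zv, which concatenate to the answer.

zzzzzzzzzzzzzzzzzzzzzzzzzzzzzzzv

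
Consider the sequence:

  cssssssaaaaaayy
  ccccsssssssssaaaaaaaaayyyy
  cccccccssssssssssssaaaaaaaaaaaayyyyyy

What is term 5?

The n-th term is 3n-2 c's then 3n+3 s's then 3n+3 a's then 2n y's (n = 1, 2, …).
At n = 5 the blocks have lengths 13, 18, 18, 10.

cccccccccccccssssssssssssssssssaaaaaaaaaaaaaaaaaayyyyyyyyyy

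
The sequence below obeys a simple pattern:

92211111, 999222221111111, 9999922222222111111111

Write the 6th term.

9999999999922222222222222222111111111111111

Term n consists of 2n-1 9's, followed by 3n-1 2's, followed by 2n+3 1's (n = 1, 2, …).
For term 6, n = 6, so the run lengths are 11, 17, 15.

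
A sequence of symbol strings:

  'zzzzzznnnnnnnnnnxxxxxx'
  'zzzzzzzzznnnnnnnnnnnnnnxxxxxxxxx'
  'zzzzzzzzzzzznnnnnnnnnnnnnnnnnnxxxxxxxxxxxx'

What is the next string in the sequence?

Term n consists of 3n z's, followed by 4n+2 n's, followed by 3n x's, where the shown terms are n = 2, 3, 4.
Setting n = 5 gives 15, 22, 15 characters in each block.

zzzzzzzzzzzzzzznnnnnnnnnnnnnnnnnnnnnnxxxxxxxxxxxxxxx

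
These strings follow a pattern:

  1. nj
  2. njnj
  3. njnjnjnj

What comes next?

njnjnjnjnjnjnjnj

Each string is two copies of the previous one concatenated.
So the next term is two copies of njnjnjnj.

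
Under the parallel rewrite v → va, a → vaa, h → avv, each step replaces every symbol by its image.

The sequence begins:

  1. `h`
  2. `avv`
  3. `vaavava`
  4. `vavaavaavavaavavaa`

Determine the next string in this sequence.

Replace each of the 18 characters of vavaavaavavaavavaa in place — va vaa va vaa vaa va vaa vaa va vaa va vaa vaa va vaa va vaa vaa — and concatenate.

vavaavavaavaavavaavaavavaavavaavaavavaavavaavaa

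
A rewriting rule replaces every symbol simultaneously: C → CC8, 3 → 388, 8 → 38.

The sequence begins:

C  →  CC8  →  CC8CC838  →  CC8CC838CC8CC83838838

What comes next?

Applying the rule to each of the 21 symbols of CC8CC838CC8CC83838838 gives the pieces CC8 CC8 38 CC8 CC8 38 388 38 CC8 CC8 38 CC8 CC8 38 388 38 388 38 38 388 38, which concatenate to the answer.

CC8CC838CC8CC83838838CC8CC838CC8CC83838838388383838838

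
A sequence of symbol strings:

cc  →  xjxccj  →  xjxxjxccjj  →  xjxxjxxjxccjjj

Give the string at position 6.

xjxxjxxjxxjxxjxccjjjjj

Every step adds xjx to the front and j to the end of the previous string.
From xjxxjxxjxccjjj, 2 further steps: xjxxjxxjxccjjj → xjxxjxxjxxjxccjjjj → (answer).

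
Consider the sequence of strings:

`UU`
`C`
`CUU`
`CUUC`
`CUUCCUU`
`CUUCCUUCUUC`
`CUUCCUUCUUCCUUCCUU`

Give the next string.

CUUCCUUCUUCCUUCCUUCUUCCUUCUUC

Each term (from the third on) is the previous term followed by the one before it: term 3 = C·UU = CUU.
Continuing: CUUCCUUCUUCCUUCCUU · CUUCCUUCUUC gives term 8.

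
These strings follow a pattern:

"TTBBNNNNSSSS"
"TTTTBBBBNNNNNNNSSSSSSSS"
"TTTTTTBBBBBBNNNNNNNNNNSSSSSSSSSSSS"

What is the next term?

Each string has the form T^{2n} B^{2n} N^{3n+1} S^{4n} (n = 1, 2, …).
For the next term, n = 4, so the run lengths are 8, 8, 13, 16.

TTTTTTTTBBBBBBBBNNNNNNNNNNNNNSSSSSSSSSSSSSSSS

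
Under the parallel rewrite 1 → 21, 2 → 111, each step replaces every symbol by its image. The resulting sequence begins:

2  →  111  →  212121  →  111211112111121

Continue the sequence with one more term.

Replace each of the 15 characters of 111211112111121 in place — 21 21 21 111 21 21 21 21 111 21 21 21 21 111 21 — and concatenate.

212121111212121211112121212111121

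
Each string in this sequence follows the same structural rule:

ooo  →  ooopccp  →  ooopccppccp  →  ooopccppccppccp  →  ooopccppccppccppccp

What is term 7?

The strings grow by a fixed suffix pccp each time.
From ooopccppccppccppccp, 2 further steps: ooopccppccppccppccp → ooopccppccppccppccppccp → (answer).

ooopccppccppccppccppccppccp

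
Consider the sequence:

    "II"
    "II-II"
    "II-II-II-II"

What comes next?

II-II-II-II-II-II-II-II

s(k+1) = s(k)·-·s(k) — each term doubles the last with '-' between the halves.
So the next term is two copies of II-II-II-II with '-' between the halves.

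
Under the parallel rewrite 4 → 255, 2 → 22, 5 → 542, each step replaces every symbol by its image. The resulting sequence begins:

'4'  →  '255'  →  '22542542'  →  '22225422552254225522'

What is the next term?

222222225422552222542542222254225522225425422222

φ(22225422552254225522) expands symbol-by-symbol to 22 22 22 22 542 255 22 22 542 542 22 22 542 255 22 22 542 542 22 22; joining the 20 pieces gives the next term.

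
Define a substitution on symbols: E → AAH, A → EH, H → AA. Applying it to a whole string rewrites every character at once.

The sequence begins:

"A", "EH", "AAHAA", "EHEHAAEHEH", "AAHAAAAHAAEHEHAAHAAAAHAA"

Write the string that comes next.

φ(AAHAAAAHAAEHEHAAHAAAAHAA) expands symbol-by-symbol to EH EH AA EH EH EH EH AA EH EH AAH AA AAH AA EH EH AA EH EH EH EH AA EH EH; joining the 24 pieces gives the next term.

EHEHAAEHEHEHEHAAEHEHAAHAAAAHAAEHEHAAEHEHEHEHAAEHEH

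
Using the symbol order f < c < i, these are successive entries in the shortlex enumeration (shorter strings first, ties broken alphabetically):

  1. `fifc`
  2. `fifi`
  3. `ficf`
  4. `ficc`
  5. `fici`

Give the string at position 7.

Stepping forward 2 times from fici: fici → fiif, then the target.

fiic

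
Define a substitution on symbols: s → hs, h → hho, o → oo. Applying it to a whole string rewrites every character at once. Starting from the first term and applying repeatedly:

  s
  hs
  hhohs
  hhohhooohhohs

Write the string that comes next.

hhohhooohhohhooooooohhohhooohhohs

Applying the rule to each of the 13 symbols of hhohhooohhohs gives the pieces hho hho oo hho hho oo oo oo hho hho oo hho hs, which concatenate to the answer.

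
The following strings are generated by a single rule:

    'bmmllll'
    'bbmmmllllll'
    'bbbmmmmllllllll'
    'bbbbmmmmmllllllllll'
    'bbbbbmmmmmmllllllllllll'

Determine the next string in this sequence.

The n-th term is n-1 b's then n m's then 2n l's, where the shown terms are n = 2, 3, 4, 5, 6.
Setting n = 7 gives 6, 7, 14 characters in each block.

bbbbbbmmmmmmmllllllllllllll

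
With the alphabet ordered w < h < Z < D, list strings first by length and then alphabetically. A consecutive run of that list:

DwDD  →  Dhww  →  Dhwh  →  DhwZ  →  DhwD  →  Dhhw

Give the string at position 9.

DhhD

Continuing the enumeration 3 steps past Dhhw: Dhhw → Dhhh → DhhZ → (answer).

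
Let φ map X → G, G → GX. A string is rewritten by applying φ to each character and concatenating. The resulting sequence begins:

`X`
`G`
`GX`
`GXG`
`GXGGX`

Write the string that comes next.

Apply φ to GXGGX symbol by symbol: G→GX, X→G, G→GX, G→GX, X→G; joined: GX G GX GX G.

GXGGXGXG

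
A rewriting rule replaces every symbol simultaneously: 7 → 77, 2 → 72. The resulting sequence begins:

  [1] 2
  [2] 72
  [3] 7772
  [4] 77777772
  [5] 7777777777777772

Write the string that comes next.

Replace each of the 16 characters of 7777777777777772 in place — 77 77 77 77 77 77 77 77 77 77 77 77 77 77 77 72 — and concatenate.

77777777777777777777777777777772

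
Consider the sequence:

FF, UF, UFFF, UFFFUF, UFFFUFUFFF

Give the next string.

Each term (from the third on) is the previous term followed by the one before it: term 3 = UF·FF = UFFF.
The next term joins UFFFUFUFFF and UFFFUF.

UFFFUFUFFFUFFFUF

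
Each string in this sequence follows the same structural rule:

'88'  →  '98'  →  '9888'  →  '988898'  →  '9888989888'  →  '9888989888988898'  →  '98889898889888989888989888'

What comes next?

Each term (from the third on) is the previous term followed by the one before it: term 3 = 98·88 = 9888.
So term 8 is 98889898889888989888989888·9888989888988898.

988898988898889898889898889888989888988898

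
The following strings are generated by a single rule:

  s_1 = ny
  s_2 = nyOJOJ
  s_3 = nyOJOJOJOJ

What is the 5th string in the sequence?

Every step adds OJOJ to the end: s(k+1) = s(k)·OJOJ.
From nyOJOJOJOJ, 2 further steps: nyOJOJOJOJ → nyOJOJOJOJOJOJ → (answer).

nyOJOJOJOJOJOJOJOJ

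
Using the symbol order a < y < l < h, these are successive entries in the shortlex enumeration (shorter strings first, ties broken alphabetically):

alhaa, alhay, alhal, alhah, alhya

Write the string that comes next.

Treat alhya as a base-4 numeral over the given alphabet and add one, carrying through any trailing h's.

alhyy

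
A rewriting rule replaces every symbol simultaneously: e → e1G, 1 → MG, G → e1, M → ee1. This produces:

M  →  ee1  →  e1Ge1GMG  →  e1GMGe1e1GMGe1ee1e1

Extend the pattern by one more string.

Applying the rule to each of the 19 symbols of e1GMGe1e1GMGe1ee1e1 gives the pieces e1G MG e1 ee1 e1 e1G MG e1G MG e1 ee1 e1 e1G MG e1G e1G MG e1G MG, which concatenate to the answer.

e1GMGe1ee1e1e1GMGe1GMGe1ee1e1e1GMGe1Ge1GMGe1GMG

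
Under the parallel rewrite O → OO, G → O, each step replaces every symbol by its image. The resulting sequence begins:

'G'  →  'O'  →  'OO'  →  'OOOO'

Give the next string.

OOOOOOOO

Apply φ to OOOO symbol by symbol: O→OO, O→OO, O→OO, O→OO; joined: OO OO OO OO.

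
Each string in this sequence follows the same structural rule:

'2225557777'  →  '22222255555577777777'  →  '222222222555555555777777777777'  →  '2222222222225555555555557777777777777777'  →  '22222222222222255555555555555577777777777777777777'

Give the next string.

222222222222222222555555555555555555777777777777777777777777

The n-th term is 3n 2's then 3n 5's then 4n 7's (n = 1, 2, …).
For the next term, n = 6, so the run lengths are 18, 18, 24.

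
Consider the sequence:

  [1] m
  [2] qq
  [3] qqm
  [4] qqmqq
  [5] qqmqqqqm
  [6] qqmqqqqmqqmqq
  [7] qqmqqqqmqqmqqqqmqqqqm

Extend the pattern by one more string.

qqmqqqqmqqmqqqqmqqqqmqqmqqqqmqqmqq

This is a Fibonacci-style word recurrence s(k) = s(k−1)·s(k−2): e.g. qq·m = qqm.
The next term joins qqmqqqqmqqmqqqqmqqqqm and qqmqqqqmqqmqq.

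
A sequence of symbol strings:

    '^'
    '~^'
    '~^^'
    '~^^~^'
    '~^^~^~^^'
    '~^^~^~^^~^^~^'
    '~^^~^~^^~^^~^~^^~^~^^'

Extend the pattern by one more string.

~^^~^~^^~^^~^~^^~^~^^~^^~^~^^~^^~^

From term 3 onward, concatenate the last term with the second-to-last: ~^·^ = ~^^, ~^^·~^ = ~^^~^, …
Continuing: ~^^~^~^^~^^~^~^^~^~^^ · ~^^~^~^^~^^~^ gives term 8.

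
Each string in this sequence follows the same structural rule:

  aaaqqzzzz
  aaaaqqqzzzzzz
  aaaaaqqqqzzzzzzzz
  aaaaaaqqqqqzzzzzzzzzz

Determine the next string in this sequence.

aaaaaaaqqqqqqzzzzzzzzzzzz

The n-th term is n+1 a's then n q's then 2n z's, where the shown terms are n = 2, 3, 4, 5.
At n = 6 the blocks have lengths 7, 6, 12.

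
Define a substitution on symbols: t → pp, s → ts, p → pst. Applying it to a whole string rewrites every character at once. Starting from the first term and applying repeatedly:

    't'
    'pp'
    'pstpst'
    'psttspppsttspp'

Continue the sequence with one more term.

Rewriting the 14 symbols of psttspppsttspp one by one yields pst ts pp pp ts pst pst pst ts pp pp ts pst pst; concatenated:

psttspppptspstpstpsttspppptspstpst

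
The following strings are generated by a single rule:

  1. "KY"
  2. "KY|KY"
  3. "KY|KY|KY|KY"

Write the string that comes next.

Each string is two copies of the previous one joined by '|'.
So the next term is two copies of KY|KY|KY|KY with '|' between the halves.

KY|KY|KY|KY|KY|KY|KY|KY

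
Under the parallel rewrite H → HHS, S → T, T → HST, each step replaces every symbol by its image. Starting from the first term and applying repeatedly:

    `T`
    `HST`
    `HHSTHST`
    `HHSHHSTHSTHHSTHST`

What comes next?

Rewriting the 17 symbols of HHSHHSTHSTHHSTHST one by one yields HHS HHS T HHS HHS T HST HHS T HST HHS HHS T HST HHS T HST; concatenated:

HHSHHSTHHSHHSTHSTHHSTHSTHHSHHSTHSTHHSTHST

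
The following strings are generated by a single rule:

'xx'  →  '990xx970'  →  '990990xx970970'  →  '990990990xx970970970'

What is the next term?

990990990990xx970970970970

Each term wraps the previous one in 990 on the left and 970 on the right.
One more step from 990990990xx970970970 gives the answer.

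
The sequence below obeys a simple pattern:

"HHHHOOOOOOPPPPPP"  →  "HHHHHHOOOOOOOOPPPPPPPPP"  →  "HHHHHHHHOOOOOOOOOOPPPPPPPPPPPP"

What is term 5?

Each string has the form H^{2n} O^{2n+2} P^{3n}, where the shown terms are n = 2, 3, 4.
Setting n = 6 gives 12, 14, 18 characters in each block.

HHHHHHHHHHHHOOOOOOOOOOOOOOPPPPPPPPPPPPPPPPPP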